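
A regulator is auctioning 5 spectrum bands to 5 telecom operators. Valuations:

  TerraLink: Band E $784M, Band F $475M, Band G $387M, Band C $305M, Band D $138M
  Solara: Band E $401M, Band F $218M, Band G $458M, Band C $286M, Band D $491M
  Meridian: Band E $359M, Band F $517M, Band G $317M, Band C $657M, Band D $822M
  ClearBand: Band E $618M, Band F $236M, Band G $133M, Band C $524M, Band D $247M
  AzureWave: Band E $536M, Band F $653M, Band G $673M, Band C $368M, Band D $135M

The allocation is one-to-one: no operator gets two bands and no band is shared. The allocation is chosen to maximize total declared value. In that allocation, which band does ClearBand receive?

Treat this as an assignment problem: match each operator to one band.
Optimal: TerraLink→Band E ($784M), Solara→Band G ($458M), Meridian→Band D ($822M), ClearBand→Band C ($524M), AzureWave→Band F ($653M) — total 784+458+822+524+653 = $3241M.
Row-greedy (each operator in turn takes its best remaining band) gives $2841M, worse by 400.
Next-best assignment: TerraLink→Band E, Solara→Band F, Meridian→Band D, ClearBand→Band C, AzureWave→Band G = $3021M.
ClearBand's own top band is Band E ($618M), but forcing ClearBand→Band E and reassigning the rest optimally gives only $2914M — worse by 327.

ClearBand receives Band C.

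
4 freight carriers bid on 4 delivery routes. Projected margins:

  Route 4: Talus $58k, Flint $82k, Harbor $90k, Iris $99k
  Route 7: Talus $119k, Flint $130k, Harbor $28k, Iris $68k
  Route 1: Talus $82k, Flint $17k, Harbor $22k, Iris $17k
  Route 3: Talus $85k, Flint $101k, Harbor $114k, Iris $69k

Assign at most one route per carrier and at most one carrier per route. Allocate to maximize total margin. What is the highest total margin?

Max total: $425k

Optimal: Talus→Route 1 ($82k), Flint→Route 7 ($130k), Harbor→Route 3 ($114k), Iris→Route 4 ($99k) — total 82+130+114+99 = $425k.
Row-greedy (each carrier in turn takes its best remaining route) gives $327k, worse by 98.
Every other assignment is strictly worse.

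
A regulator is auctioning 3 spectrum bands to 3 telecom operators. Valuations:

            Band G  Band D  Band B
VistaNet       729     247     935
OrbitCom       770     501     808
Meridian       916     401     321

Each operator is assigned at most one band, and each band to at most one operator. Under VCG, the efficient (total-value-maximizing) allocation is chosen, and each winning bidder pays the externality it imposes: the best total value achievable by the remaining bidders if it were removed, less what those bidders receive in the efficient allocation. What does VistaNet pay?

VistaNet pays $307M.

Efficient allocation: VistaNet→Band B ($935M), OrbitCom→Band D ($501M), Meridian→Band G ($916M); total welfare W = $2352M.
VistaNet receives Band B at value $935M, so the others get W − 935 = $1417M.
Without VistaNet: best allocation of the remaining 2 bidders over all 3 bands is OrbitCom→Band B ($808M), Meridian→Band G ($916M), total $1724M.
VCG payment = (others' best without VistaNet) − (others' welfare with VistaNet) = 1724 − 1417 = $307M.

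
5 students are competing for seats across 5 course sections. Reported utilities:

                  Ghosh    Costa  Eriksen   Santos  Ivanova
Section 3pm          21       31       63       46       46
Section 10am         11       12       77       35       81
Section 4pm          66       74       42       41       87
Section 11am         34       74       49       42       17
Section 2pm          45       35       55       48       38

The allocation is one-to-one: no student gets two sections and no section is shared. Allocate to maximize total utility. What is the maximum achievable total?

This is the linear assignment problem.
Optimal: Ghosh→Section 4pm (66 points), Costa→Section 11am (74 points), Eriksen→Section 3pm (63 points), Santos→Section 2pm (48 points), Ivanova→Section 10am (81 points) — total 66+74+63+48+81 = 332 points.
Column-greedy (each section in turn goes to its best remaining student) gives 305 points, worse by 27.

Max total: 332 points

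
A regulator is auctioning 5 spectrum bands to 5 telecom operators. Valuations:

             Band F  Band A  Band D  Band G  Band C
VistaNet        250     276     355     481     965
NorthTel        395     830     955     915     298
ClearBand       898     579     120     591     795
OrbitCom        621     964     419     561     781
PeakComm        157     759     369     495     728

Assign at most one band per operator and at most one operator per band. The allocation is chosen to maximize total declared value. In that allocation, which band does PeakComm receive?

Optimal: VistaNet→Band C ($965M), NorthTel→Band D ($955M), ClearBand→Band F ($898M), OrbitCom→Band A ($964M), PeakComm→Band G ($495M) — total 965+955+898+964+495 = $4277M.
Swapping PeakComm↔OrbitCom (PeakComm→Band A $759M, OrbitCom→Band G $561M) loses 139.
No other one-to-one assignment exceeds $4277M.
PeakComm's own top band is Band A ($759M), but forcing PeakComm→Band A and reassigning the rest optimally gives only $4138M — worse by 139.

PeakComm receives Band G.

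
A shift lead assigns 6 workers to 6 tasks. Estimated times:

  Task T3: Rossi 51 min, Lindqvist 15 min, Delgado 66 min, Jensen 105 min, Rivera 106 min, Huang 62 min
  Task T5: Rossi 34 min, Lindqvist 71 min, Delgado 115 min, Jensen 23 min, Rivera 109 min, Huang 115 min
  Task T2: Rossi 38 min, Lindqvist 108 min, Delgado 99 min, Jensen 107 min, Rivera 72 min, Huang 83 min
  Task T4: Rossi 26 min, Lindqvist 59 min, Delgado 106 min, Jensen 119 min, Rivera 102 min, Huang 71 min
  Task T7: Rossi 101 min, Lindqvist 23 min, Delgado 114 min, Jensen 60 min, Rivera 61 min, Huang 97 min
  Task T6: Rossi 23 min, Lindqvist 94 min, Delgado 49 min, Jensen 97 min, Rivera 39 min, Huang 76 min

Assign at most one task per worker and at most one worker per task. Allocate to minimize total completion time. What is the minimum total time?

Optimal: Rossi→Task T4 (26 min), Lindqvist→Task T7 (23 min), Delgado→Task T6 (49 min), Jensen→Task T5 (23 min), Rivera→Task T2 (72 min), Huang→Task T3 (62 min) — total 26+23+49+23+72+62 = 255 min.
Column-greedy (each task in turn goes to its cheapest remaining worker) gives 257 min, worse by 2.
Checked against all permutations: 255 min is optimal.

Min total: 255 min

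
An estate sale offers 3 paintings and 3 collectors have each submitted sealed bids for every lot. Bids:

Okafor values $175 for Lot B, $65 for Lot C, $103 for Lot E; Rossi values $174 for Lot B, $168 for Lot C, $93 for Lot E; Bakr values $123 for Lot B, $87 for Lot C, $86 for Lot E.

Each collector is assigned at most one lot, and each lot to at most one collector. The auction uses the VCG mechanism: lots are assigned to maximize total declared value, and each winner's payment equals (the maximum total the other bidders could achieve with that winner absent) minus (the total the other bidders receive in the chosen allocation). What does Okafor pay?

Efficient allocation: Okafor→Lot B ($175), Rossi→Lot C ($168), Bakr→Lot E ($86); total welfare W = $429.
Okafor receives Lot B at value $175, so the others get W − 175 = $254.
Without Okafor: best allocation of the remaining 2 bidders over all 3 lots is Rossi→Lot C ($168), Bakr→Lot B ($123), total $291.
VCG payment = (others' best without Okafor) − (others' welfare with Okafor) = 291 − 254 = $37.

Okafor pays $37.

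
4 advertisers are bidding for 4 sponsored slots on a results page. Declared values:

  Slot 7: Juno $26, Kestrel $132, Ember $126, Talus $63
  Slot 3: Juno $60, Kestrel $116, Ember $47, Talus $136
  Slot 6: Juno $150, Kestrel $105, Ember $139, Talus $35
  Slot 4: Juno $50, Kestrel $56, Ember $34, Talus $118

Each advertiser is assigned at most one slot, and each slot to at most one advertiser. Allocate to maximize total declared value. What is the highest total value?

Max total: $510

Optimal: Juno→Slot 6 ($150), Kestrel→Slot 3 ($116), Ember→Slot 7 ($126), Talus→Slot 4 ($118) — total 150+116+126+118 = $510.
Row-greedy (each advertiser in turn takes its best remaining slot) gives $447, worse by 63.
No other one-to-one assignment exceeds $510.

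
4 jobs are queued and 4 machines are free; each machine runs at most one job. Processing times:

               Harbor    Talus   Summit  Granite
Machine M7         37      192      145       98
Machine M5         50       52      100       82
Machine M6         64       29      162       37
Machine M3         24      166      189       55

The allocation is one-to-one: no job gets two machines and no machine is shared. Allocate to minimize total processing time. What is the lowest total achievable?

Min total: 221 min

Optimal: Harbor→Machine M7 (37 min), Talus→Machine M6 (29 min), Summit→Machine M5 (100 min), Granite→Machine M3 (55 min) — total 37+29+100+55 = 221 min.
Min-entry greedy (repeatedly take the single cheapest remaining cell) gives 280 min, worse by 59.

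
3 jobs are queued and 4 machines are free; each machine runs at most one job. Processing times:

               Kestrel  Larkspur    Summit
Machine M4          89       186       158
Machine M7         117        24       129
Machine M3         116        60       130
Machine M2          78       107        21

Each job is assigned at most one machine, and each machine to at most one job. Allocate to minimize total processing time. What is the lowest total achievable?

Optimal: Kestrel→Machine M4 (89 min), Larkspur→Machine M7 (24 min), Summit→Machine M2 (21 min) — total 89+24+21 = 134 min.
Row-greedy (each job in turn takes its cheapest remaining machine) gives 232 min, worse by 98.
Next-best assignment: Kestrel→Machine M3, Larkspur→Machine M7, Summit→Machine M2 = 161 min.
Checked against all permutations: 134 min is optimal.

Min total: 134 min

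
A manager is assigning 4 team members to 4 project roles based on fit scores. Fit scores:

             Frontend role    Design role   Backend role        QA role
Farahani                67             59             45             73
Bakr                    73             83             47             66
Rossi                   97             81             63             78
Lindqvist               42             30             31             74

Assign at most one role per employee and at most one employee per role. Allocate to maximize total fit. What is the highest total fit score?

Optimal: Farahani→Backend role (45 pts), Bakr→Design role (83 pts), Rossi→Frontend role (97 pts), Lindqvist→QA role (74 pts) — total 45+83+97+74 = 299 pts.
Row-greedy (each employee in turn takes its best remaining role) gives 284 pts, worse by 15.

Max total: 299 pts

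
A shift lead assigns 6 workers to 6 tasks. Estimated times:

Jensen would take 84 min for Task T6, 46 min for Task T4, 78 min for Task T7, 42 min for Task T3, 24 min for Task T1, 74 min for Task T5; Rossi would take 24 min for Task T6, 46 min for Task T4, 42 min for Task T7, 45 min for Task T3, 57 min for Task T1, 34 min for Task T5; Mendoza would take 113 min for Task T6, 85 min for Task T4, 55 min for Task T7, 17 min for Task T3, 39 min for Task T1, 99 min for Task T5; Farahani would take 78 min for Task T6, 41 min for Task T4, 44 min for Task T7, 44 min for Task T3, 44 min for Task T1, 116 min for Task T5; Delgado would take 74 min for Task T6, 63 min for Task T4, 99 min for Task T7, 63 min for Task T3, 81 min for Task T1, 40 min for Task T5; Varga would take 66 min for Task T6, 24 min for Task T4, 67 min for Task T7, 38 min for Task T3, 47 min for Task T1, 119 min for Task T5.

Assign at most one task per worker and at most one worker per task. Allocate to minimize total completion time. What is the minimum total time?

Min total: 173 min

This is a one-to-one assignment (minimum-cost bipartite matching).
Optimal: Jensen→Task T1 (24 min), Rossi→Task T6 (24 min), Mendoza→Task T3 (17 min), Farahani→Task T7 (44 min), Delgado→Task T5 (40 min), Varga→Task T4 (24 min) — total 24+24+17+44+40+24 = 173 min.
Row-greedy (each worker in turn takes its cheapest remaining task) gives 213 min, worse by 40.
Next-best assignment: Jensen→Task T1, Rossi→Task T6, Mendoza→Task T7, Farahani→Task T3, Delgado→Task T5, Varga→Task T4 = 211 min.
Swapping Delgado↔Varga (Delgado→Task T4 63 min, Varga→Task T5 119 min) adds 118.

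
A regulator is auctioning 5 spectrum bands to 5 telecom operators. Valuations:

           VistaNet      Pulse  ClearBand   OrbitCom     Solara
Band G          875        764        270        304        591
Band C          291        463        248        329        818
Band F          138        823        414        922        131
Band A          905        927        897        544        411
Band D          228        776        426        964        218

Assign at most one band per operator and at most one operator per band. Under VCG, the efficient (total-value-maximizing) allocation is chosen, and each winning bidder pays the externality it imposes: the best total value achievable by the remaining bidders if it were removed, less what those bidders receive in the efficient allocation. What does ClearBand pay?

Efficient allocation: VistaNet→Band G ($875M), Pulse→Band F ($823M), ClearBand→Band A ($897M), OrbitCom→Band D ($964M), Solara→Band C ($818M); total welfare W = $4377M.
ClearBand receives Band A at value $897M, so the others get W − 897 = $3480M.
Without ClearBand: best allocation of the remaining 4 bidders over all 5 bands is VistaNet→Band G ($875M), Pulse→Band A ($927M), OrbitCom→Band D ($964M), Solara→Band C ($818M), total $3584M.
VCG payment = (others' best without ClearBand) − (others' welfare with ClearBand) = 3584 − 3480 = $104M.

ClearBand pays $104M.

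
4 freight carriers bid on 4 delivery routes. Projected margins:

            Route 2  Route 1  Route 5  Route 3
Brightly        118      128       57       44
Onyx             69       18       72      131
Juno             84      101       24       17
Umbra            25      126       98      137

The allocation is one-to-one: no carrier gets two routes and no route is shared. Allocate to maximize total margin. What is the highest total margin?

Optimal: Brightly→Route 2 ($118k), Onyx→Route 3 ($131k), Juno→Route 1 ($101k), Umbra→Route 5 ($98k) — total 118+131+101+98 = $448k.
Row-greedy (each carrier in turn takes its best remaining route) gives $441k, worse by 7.
Every other assignment is strictly worse.

Max total: $448k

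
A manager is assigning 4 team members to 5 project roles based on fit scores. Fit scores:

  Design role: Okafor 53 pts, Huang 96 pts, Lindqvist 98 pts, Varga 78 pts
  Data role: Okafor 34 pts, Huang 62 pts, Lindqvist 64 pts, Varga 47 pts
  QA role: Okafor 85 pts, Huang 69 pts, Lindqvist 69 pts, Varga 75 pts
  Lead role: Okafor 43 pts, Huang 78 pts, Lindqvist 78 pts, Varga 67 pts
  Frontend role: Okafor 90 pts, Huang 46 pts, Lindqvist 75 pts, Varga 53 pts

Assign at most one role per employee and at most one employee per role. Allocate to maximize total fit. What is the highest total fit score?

Treat this as an assignment problem: match each employee to one role.
Optimal: Okafor→Frontend role (90 pts), Huang→Lead role (78 pts), Lindqvist→Design role (98 pts), Varga→QA role (75 pts) — total 90+78+98+75 = 341 pts.
Row-greedy (each employee in turn takes its best remaining role) gives 339 pts, worse by 2.
Swapping Lindqvist↔Okafor (Lindqvist→Frontend role 75 pts, Okafor→Design role 53 pts) loses 60.

Maximum total: 341 pts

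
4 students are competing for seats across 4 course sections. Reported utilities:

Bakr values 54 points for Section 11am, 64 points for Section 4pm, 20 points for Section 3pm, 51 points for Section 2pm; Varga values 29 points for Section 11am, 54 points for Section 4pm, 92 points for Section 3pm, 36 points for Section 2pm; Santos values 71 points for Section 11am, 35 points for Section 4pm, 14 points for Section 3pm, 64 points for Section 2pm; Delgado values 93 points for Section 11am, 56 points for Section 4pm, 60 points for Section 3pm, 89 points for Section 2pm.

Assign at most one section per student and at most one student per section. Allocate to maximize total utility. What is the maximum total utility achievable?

This is a one-to-one assignment (maximum-weight bipartite matching).
Optimal: Bakr→Section 4pm (64 points), Varga→Section 3pm (92 points), Santos→Section 11am (71 points), Delgado→Section 2pm (89 points) — total 64+92+71+89 = 316 points.
Column-greedy (each section in turn goes to its best remaining student) gives 313 points, worse by 3.

Max total: 316 points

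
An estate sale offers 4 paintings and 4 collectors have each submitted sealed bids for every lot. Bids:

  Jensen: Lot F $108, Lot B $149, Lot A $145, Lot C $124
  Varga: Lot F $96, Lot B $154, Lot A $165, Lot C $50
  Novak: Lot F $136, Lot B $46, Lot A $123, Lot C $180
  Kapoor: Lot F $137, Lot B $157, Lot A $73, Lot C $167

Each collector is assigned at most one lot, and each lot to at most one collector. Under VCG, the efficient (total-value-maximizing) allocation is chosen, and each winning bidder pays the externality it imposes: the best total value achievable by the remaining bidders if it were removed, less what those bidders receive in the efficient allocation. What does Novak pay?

Novak pays $30.

Efficient allocation: Jensen→Lot B ($149), Varga→Lot A ($165), Novak→Lot C ($180), Kapoor→Lot F ($137); total welfare W = $631.
Novak receives Lot C at value $180, so the others get W − 180 = $451.
Without Novak: best allocation of the remaining 3 bidders over all 4 lots is Jensen→Lot B ($149), Varga→Lot A ($165), Kapoor→Lot C ($167), total $481.
VCG payment = (others' best without Novak) − (others' welfare with Novak) = 481 − 451 = $30.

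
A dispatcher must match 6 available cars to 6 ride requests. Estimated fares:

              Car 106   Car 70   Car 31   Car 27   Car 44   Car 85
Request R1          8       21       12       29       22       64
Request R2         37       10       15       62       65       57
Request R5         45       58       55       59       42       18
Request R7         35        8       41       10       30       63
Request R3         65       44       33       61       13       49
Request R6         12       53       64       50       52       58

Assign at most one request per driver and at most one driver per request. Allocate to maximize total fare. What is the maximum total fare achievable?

Optimal: Car 106→Request R7 ($35), Car 70→Request R5 ($58), Car 31→Request R6 ($64), Car 27→Request R3 ($61), Car 44→Request R2 ($65), Car 85→Request R1 ($64) — total 35+58+64+61+65+64 = $347.
Max-entry greedy (repeatedly take the single best remaining cell) gives $325, worse by 22.

Maximum total: $347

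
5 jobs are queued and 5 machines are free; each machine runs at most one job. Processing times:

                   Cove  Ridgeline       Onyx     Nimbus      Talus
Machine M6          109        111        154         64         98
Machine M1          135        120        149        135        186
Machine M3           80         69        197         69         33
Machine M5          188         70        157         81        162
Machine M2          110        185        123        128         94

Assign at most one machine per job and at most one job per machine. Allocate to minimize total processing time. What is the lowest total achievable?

Optimal: Cove→Machine M1 (135 min), Ridgeline→Machine M5 (70 min), Onyx→Machine M2 (123 min), Nimbus→Machine M6 (64 min), Talus→Machine M3 (33 min) — total 135+70+123+64+33 = 425 min.
Column-greedy (each machine in turn goes to its cheapest remaining job) gives 484 min, worse by 59.
No other one-to-one assignment undercuts 425 min.

Min total: 425 min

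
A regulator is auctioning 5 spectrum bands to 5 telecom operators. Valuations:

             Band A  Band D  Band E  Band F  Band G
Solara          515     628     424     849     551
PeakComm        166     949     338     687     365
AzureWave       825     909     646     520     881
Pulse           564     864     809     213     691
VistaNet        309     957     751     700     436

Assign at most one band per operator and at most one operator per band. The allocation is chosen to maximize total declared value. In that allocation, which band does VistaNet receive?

VistaNet receives Band E.

Optimal: Solara→Band F ($849M), PeakComm→Band D ($949M), AzureWave→Band A ($825M), Pulse→Band G ($691M), VistaNet→Band E ($751M) — total 849+949+825+691+751 = $4065M.
Row-greedy (each operator in turn takes its best remaining band) gives $3797M, worse by 268.
Next-best assignment: Solara→Band F, PeakComm→Band D, AzureWave→Band G, Pulse→Band A, VistaNet→Band E = $3994M.
VistaNet's own top band is Band D ($957M), but forcing VistaNet→Band D and reassigning the rest optimally gives only $3849M — worse by 216.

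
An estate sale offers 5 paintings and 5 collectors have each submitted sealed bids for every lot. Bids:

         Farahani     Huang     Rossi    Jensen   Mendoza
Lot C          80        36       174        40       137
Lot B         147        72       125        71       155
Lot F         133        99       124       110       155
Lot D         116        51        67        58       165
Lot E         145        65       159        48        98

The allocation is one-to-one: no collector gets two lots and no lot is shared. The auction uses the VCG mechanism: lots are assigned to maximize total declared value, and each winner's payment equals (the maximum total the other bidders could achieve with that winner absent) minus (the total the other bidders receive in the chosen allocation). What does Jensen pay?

Efficient allocation: Farahani→Lot E ($145), Huang→Lot B ($72), Rossi→Lot C ($174), Jensen→Lot F ($110), Mendoza→Lot D ($165); total welfare W = $666.
Jensen receives Lot F at value $110, so the others get W − 110 = $556.
Without Jensen: best allocation of the remaining 4 bidders over all 5 lots is Farahani→Lot B ($147), Huang→Lot F ($99), Rossi→Lot C ($174), Mendoza→Lot D ($165), total $585.
VCG payment = (others' best without Jensen) − (others' welfare with Jensen) = 585 − 556 = $29.

Jensen pays $29.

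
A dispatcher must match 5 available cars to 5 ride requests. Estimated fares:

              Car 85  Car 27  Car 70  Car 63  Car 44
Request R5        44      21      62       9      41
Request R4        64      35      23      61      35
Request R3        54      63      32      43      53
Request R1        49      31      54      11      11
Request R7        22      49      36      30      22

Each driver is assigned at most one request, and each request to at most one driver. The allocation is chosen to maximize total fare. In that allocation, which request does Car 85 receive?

Treat this as an assignment problem: match each driver to one request.
Optimal: Car 85→Request R1 ($49), Car 27→Request R7 ($49), Car 70→Request R5 ($62), Car 63→Request R4 ($61), Car 44→Request R3 ($53) — total 49+49+62+61+53 = $274.
Column-greedy (each request in turn goes to its best remaining driver) gives $222, worse by 52.
Next-best assignment: Car 85→Request R5, Car 27→Request R7, Car 70→Request R1, Car 63→Request R4, Car 44→Request R3 = $261.
Swapping Car 63↔Car 27 (Car 63→Request R7 $30, Car 27→Request R4 $35) loses 45.
No other one-to-one assignment exceeds $274.
Car 85's own top request is Request R4 ($64), but forcing Car 85→Request R4 and reassigning the rest optimally gives only $252 — worse by 22.

Car 85 receives Request R1.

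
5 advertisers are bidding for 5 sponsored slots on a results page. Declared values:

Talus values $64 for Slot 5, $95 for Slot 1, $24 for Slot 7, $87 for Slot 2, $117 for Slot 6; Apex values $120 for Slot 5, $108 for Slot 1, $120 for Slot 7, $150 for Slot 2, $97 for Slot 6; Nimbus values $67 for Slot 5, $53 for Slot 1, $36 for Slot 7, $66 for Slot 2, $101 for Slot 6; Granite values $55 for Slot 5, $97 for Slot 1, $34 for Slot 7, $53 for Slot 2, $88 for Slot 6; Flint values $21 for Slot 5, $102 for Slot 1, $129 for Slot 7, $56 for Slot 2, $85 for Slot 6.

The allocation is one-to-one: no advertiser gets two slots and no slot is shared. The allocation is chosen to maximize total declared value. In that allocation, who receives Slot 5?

Optimal: Talus→Slot 6 ($117), Apex→Slot 2 ($150), Nimbus→Slot 5 ($67), Granite→Slot 1 ($97), Flint→Slot 7 ($129) — total 117+150+67+97+129 = $560.
Column-greedy (each slot in turn goes to its best remaining advertiser) gives $433, worse by 127.
Next-best assignment: Talus→Slot 5, Apex→Slot 2, Nimbus→Slot 6, Granite→Slot 1, Flint→Slot 7 = $541.
Swapping Nimbus↔Granite (Nimbus→Slot 1 $53, Granite→Slot 5 $55) loses 56.
Every other assignment is strictly worse.
Nimbus's own top slot is Slot 6 ($101), but forcing Nimbus→Slot 6 and reassigning the rest optimally gives only $541 — worse by 19.

Nimbus receives Slot 5.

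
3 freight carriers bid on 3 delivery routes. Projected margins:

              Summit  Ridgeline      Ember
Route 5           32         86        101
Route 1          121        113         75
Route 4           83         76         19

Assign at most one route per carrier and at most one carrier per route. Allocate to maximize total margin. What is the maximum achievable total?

Max total: $298k

Treat this as an assignment problem: match each carrier to one route.
Optimal: Summit→Route 1 ($121k), Ridgeline→Route 4 ($76k), Ember→Route 5 ($101k) — total 121+76+101 = $298k.
Row-greedy (each carrier in turn takes its best remaining route) gives $226k, worse by 72.
Swapping Ridgeline↔Ember (Ridgeline→Route 5 $86k, Ember→Route 4 $19k) loses 72.
No other one-to-one assignment exceeds $298k.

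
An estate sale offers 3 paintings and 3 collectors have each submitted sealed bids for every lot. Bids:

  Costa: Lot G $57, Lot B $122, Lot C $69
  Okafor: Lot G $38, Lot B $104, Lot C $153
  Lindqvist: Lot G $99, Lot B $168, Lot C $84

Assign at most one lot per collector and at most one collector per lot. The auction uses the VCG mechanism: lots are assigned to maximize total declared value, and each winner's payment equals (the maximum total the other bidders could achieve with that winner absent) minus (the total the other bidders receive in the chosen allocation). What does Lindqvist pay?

Lindqvist pays $65.

Efficient allocation: Costa→Lot G ($57), Okafor→Lot C ($153), Lindqvist→Lot B ($168); total welfare W = $378.
Lindqvist receives Lot B at value $168, so the others get W − 168 = $210.
Without Lindqvist: best allocation of the remaining 2 bidders over all 3 lots is Costa→Lot B ($122), Okafor→Lot C ($153), total $275.
VCG payment = (others' best without Lindqvist) − (others' welfare with Lindqvist) = 275 − 210 = $65.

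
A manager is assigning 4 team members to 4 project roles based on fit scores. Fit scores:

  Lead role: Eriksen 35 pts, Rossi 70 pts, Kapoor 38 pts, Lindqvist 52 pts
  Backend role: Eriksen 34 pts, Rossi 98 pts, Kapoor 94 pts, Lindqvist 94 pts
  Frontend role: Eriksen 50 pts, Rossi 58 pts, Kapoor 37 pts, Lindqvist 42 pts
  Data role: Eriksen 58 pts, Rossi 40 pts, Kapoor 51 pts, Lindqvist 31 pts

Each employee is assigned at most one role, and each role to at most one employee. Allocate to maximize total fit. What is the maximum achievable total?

This is the linear assignment problem.
Optimal: Eriksen→Frontend role (50 pts), Rossi→Lead role (70 pts), Kapoor→Data role (51 pts), Lindqvist→Backend role (94 pts) — total 50+70+51+94 = 265 pts.
Max-entry greedy (repeatedly take the single best remaining cell) gives 245 pts, worse by 20.
Next-best assignment: Eriksen→Data role, Rossi→Lead role, Kapoor→Backend role, Lindqvist→Frontend role = 264 pts.
No other one-to-one assignment exceeds 265 pts.

Max total: 265 pts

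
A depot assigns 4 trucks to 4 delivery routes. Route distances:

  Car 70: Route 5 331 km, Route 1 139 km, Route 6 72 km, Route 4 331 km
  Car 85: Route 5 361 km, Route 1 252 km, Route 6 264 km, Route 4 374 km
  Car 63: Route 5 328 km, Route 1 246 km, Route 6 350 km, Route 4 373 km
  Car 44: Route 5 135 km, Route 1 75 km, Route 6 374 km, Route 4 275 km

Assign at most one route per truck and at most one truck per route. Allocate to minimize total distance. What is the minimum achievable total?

Min total: 827 km

Optimal: Car 70→Route 6 (72 km), Car 85→Route 4 (374 km), Car 63→Route 1 (246 km), Car 44→Route 5 (135 km) — total 72+374+246+135 = 827 km.
Row-greedy (each truck in turn takes its cheapest remaining route) gives 927 km, worse by 100.
Next-best assignment: Car 70→Route 6, Car 85→Route 1, Car 63→Route 4, Car 44→Route 5 = 832 km.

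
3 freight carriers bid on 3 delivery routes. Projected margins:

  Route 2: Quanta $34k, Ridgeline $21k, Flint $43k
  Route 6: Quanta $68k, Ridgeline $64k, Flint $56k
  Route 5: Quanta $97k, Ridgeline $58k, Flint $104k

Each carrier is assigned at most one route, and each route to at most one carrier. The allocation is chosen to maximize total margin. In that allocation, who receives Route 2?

Flint receives Route 2.

Optimal: Quanta→Route 5 ($97k), Ridgeline→Route 6 ($64k), Flint→Route 2 ($43k) — total 97+64+43 = $204k.
Max-entry greedy (repeatedly take the single best remaining cell) gives $193k, worse by 11.
Next-best assignment: Quanta→Route 2, Ridgeline→Route 6, Flint→Route 5 = $202k.
Swapping Ridgeline↔Quanta (Ridgeline→Route 5 $58k, Quanta→Route 6 $68k) loses 35.
No other one-to-one assignment exceeds $204k.
Flint's own top route is Route 5 ($104k), but forcing Flint→Route 5 and reassigning the rest optimally gives only $202k — worse by 2.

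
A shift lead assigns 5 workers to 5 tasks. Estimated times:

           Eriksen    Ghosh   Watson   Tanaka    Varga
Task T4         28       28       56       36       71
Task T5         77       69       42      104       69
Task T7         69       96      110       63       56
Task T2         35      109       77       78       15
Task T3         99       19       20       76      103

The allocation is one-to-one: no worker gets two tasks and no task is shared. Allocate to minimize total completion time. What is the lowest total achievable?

Optimal: Eriksen→Task T4 (28 min), Ghosh→Task T3 (19 min), Watson→Task T5 (42 min), Tanaka→Task T7 (63 min), Varga→Task T2 (15 min) — total 28+19+42+63+15 = 167 min.
Column-greedy (each task in turn goes to its cheapest remaining worker) gives 223 min, worse by 56.

Min total: 167 min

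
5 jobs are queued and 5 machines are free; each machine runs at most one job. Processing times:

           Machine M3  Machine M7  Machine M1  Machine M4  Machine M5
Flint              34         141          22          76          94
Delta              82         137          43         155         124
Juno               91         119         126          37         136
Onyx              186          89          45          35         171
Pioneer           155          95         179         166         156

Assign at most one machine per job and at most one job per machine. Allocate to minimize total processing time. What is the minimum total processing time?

Optimal: Flint→Machine M3 (34 min), Delta→Machine M5 (124 min), Juno→Machine M4 (37 min), Onyx→Machine M1 (45 min), Pioneer→Machine M7 (95 min) — total 34+124+37+45+95 = 335 min.
Row-greedy (each job in turn takes its cheapest remaining machine) gives 386 min, worse by 51.
Next-best assignment: Flint→Machine M3, Delta→Machine M1, Juno→Machine M5, Onyx→Machine M4, Pioneer→Machine M7 = 343 min.
Swapping Juno↔Onyx (Juno→Machine M1 126 min, Onyx→Machine M4 35 min) adds 79.

Minimum total: 335 min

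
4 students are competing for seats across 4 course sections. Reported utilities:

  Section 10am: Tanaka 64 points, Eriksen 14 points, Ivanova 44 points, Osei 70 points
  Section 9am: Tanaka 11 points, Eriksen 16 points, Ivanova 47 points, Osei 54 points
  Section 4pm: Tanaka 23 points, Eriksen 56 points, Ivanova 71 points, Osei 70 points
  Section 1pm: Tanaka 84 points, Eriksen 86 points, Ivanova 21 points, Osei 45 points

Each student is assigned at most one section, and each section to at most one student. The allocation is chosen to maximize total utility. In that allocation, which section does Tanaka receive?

Tanaka receives Section 10am.

Optimal: Tanaka→Section 10am (64 points), Eriksen→Section 1pm (86 points), Ivanova→Section 4pm (71 points), Osei→Section 9am (54 points) — total 64+86+71+54 = 275 points.
Row-greedy (each student in turn takes its best remaining section) gives 257 points, worse by 18.
Swapping Osei↔Tanaka (Osei→Section 10am 70 points, Tanaka→Section 9am 11 points) loses 37.
Every other assignment is strictly worse.
Tanaka's own top section is Section 1pm (84 points), but forcing Tanaka→Section 1pm and reassigning the rest optimally gives only 257 points — worse by 18.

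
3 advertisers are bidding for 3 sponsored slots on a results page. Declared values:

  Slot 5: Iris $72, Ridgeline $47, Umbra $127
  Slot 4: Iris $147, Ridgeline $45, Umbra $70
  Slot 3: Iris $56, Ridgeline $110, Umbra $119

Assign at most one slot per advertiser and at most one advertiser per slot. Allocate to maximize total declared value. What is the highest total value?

Max total: $384

This is a one-to-one assignment (maximum-weight bipartite matching).
Optimal: Iris→Slot 4 ($147), Ridgeline→Slot 3 ($110), Umbra→Slot 5 ($127) — total 147+110+127 = $384.
Next-best assignment: Iris→Slot 4, Ridgeline→Slot 5, Umbra→Slot 3 = $313.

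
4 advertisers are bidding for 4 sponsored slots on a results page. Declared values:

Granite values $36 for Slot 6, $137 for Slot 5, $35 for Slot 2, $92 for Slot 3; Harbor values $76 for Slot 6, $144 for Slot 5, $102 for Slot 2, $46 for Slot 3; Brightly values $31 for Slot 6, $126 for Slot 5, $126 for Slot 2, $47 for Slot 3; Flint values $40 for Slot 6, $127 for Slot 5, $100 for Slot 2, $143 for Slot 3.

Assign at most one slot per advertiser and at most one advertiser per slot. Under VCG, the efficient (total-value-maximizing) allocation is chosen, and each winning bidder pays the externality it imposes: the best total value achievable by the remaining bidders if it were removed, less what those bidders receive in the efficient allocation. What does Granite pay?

Granite pays $68.

Efficient allocation: Granite→Slot 5 ($137), Harbor→Slot 6 ($76), Brightly→Slot 2 ($126), Flint→Slot 3 ($143); total welfare W = $482.
Granite receives Slot 5 at value $137, so the others get W − 137 = $345.
Without Granite: best allocation of the remaining 3 bidders over all 4 slots is Harbor→Slot 5 ($144), Brightly→Slot 2 ($126), Flint→Slot 3 ($143), total $413.
VCG payment = (others' best without Granite) − (others' welfare with Granite) = 413 − 345 = $68.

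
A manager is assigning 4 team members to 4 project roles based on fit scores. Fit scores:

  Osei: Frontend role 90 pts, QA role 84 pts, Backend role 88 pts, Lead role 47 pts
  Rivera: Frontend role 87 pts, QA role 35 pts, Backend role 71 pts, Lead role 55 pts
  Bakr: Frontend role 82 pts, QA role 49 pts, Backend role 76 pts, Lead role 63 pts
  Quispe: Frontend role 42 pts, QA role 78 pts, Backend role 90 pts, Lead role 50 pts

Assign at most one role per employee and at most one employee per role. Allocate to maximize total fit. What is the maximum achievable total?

Maximum total: 324 pts

This is the linear assignment problem.
Optimal: Osei→QA role (84 pts), Rivera→Frontend role (87 pts), Bakr→Lead role (63 pts), Quispe→Backend role (90 pts) — total 84+87+63+90 = 324 pts.
Max-entry greedy (repeatedly take the single best remaining cell) gives 278 pts, worse by 46.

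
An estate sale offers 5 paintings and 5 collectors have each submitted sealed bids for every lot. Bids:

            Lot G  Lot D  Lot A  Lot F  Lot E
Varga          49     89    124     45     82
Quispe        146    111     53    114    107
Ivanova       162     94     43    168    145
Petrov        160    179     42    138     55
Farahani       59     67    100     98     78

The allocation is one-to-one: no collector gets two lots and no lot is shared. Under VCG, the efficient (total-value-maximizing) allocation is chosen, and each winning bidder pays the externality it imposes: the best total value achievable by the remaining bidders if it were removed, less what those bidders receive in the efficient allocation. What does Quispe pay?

Efficient allocation: Varga→Lot A ($124), Quispe→Lot G ($146), Ivanova→Lot F ($168), Petrov→Lot D ($179), Farahani→Lot E ($78); total welfare W = $695.
Quispe receives Lot G at value $146, so the others get W − 146 = $549.
Without Quispe: best allocation of the remaining 4 bidders over all 5 lots is Varga→Lot A ($124), Ivanova→Lot G ($162), Petrov→Lot D ($179), Farahani→Lot F ($98), total $563.
VCG payment = (others' best without Quispe) − (others' welfare with Quispe) = 563 − 549 = $14.

Quispe pays $14.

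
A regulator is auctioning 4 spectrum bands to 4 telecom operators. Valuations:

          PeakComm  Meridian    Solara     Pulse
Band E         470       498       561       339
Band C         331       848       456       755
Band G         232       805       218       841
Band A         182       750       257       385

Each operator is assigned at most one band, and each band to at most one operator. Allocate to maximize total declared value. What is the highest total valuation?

Maximum total: $2517M

Optimal: PeakComm→Band E ($470M), Meridian→Band A ($750M), Solara→Band C ($456M), Pulse→Band G ($841M) — total 470+750+456+841 = $2517M.
Row-greedy (each operator in turn takes its best remaining band) gives $2416M, worse by 101.
Next-best assignment: PeakComm→Band C, Meridian→Band A, Solara→Band E, Pulse→Band G = $2483M.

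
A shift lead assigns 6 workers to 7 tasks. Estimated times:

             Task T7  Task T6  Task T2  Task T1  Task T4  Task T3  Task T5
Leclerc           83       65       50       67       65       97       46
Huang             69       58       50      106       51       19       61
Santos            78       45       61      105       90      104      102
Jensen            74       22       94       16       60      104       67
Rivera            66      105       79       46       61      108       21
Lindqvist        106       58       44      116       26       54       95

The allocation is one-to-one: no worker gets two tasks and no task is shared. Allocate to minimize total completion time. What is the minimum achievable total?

Optimal: Leclerc→Task T2 (50 min), Huang→Task T3 (19 min), Santos→Task T6 (45 min), Jensen→Task T1 (16 min), Rivera→Task T5 (21 min), Lindqvist→Task T4 (26 min) — total 50+19+45+16+21+26 = 177 min.
Column-greedy (each task in turn goes to its cheapest remaining worker) gives 354 min, worse by 177.
Next-best assignment: Leclerc→Task T6, Huang→Task T3, Santos→Task T2, Jensen→Task T1, Rivera→Task T5, Lindqvist→Task T4 = 208 min.
Checked against all permutations: 177 min is optimal.

Min total: 177 min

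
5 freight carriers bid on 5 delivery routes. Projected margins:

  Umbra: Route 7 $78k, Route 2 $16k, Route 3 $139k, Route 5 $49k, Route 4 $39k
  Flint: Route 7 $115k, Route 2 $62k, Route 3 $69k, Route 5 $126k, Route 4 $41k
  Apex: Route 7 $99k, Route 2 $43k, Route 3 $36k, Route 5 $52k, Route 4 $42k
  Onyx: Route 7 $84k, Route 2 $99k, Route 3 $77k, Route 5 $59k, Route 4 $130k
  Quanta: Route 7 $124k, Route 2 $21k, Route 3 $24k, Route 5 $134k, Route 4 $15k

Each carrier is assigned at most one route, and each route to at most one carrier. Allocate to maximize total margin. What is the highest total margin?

This is a one-to-one assignment (maximum-weight bipartite matching).
Optimal: Umbra→Route 3 ($139k), Flint→Route 2 ($62k), Apex→Route 7 ($99k), Onyx→Route 4 ($130k), Quanta→Route 5 ($134k) — total 139+62+99+130+134 = $564k.

Maximum total: $564k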